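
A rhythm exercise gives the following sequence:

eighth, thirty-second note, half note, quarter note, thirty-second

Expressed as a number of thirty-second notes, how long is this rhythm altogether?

30

Express everything in thirty-second notes: eighth = 4; thirty-second note = 1; half note = 16; quarter note = 8; thirty-second = 1.
Total: 4 + 1 + 16 + 8 + 1 = 30 thirty-second notes.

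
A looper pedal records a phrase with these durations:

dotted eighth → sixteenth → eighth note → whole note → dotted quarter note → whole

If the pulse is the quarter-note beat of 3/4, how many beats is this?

11

One quarter-note beat = 4 sixteenth notes.
Convert each value to sixteenth notes: dotted eighth = 3; sixteenth = 1; eighth note = 2; whole note = 16; dotted quarter note = 6; whole = 16.
Sum: 3 + 1 + 2 + 16 + 6 + 16 = 44.
44 ÷ 4 = 11 beats.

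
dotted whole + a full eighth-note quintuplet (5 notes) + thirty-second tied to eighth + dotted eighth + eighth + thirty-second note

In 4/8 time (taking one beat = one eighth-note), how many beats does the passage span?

One eighth-note beat = 4 thirty-second notes.
In thirty-second notes: dotted whole = 48; a full eighth-note quintuplet (5 notes) (five quintuplet eighths span one half) = 16; thirty-second tied to eighth (thirty-second + eighth) = 5; dotted eighth = 6; eighth = 4; thirty-second note = 1.
Altogether 48 + 16 + 5 + 6 + 4 + 1 = 80.
80 ÷ 4 = 20 beats.

20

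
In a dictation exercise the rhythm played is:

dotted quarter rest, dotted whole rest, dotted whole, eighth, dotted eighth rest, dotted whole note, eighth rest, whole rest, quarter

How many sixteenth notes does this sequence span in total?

Convert each value to sixteenth notes: dotted quarter rest = 6; dotted whole rest = 24; dotted whole = 24; eighth = 2; dotted eighth rest = 3; dotted whole note = 24; eighth rest = 2; whole rest = 16; quarter = 4.
Total: 6 + 24 + 24 + 2 + 3 + 24 + 2 + 16 + 4 = 105 sixteenth notes.

105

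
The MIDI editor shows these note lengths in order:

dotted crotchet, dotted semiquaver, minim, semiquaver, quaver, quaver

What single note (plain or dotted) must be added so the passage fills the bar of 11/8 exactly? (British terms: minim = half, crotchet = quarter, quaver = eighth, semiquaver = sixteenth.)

The bar of 11/8 = 44 thirty-second notes.
Convert each value to thirty-second notes: dotted crotchet = 12; dotted semiquaver = 3; minim = 16; semiquaver = 2; quaver = 4; quaver = 4.
Total: 12 + 3 + 16 + 2 + 4 + 4 = 41.
Remaining: 44 − 41 = 3 thirty-second notes, which is a dotted sixteenth note.

dotted sixteenth note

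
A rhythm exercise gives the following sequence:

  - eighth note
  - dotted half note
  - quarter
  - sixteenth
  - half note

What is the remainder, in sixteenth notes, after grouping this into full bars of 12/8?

One bar of 12/8 = 24 sixteenth notes.
Each duration in sixteenth notes: eighth note = 2; dotted half note = 12; quarter = 4; sixteenth = 1; half note = 8.
Sum: 2 + 12 + 4 + 1 + 8 = 27.
27 ÷ 24 = 1 complete bar with 3 sixteenth notes remaining.

3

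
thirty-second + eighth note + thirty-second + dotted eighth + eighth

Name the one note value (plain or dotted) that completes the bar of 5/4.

dotted half note

The bar of 5/4 = 40 thirty-second notes.
Each duration in thirty-second notes: thirty-second = 1; eighth note = 4; thirty-second = 1; dotted eighth = 6; eighth = 4.
Altogether 1 + 4 + 1 + 6 + 4 = 16.
Remaining: 40 − 16 = 24 thirty-second notes, which is a dotted half note.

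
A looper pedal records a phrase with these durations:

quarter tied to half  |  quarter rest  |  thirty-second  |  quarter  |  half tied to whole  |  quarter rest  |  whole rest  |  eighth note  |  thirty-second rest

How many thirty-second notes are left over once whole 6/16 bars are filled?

One bar of 6/16 = 12 thirty-second notes.
Working in thirty-second notes: quarter tied to half (quarter + half) = 24; quarter rest = 8; thirty-second = 1; quarter = 8; half tied to whole (half + whole) = 48; quarter rest = 8; whole rest = 32; eighth note = 4; thirty-second rest = 1.
Total: 24 + 8 + 1 + 8 + 48 + 8 + 32 + 4 + 1 = 134.
134 ÷ 12 = 11 complete bars with 2 thirty-second notes remaining.

2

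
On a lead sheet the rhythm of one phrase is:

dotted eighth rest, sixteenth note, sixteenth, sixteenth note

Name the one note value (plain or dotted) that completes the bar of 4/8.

eighth note

The bar of 4/8 = 8 sixteenth notes.
Express everything in sixteenth notes: dotted eighth rest = 3; sixteenth note = 1; sixteenth = 1; sixteenth note = 1.
Adding: 3 + 1 + 1 + 1 = 6.
Remaining: 8 − 6 = 2 sixteenth notes, which is a eighth note.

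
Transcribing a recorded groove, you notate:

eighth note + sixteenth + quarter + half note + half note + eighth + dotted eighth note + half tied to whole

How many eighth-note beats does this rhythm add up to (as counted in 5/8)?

One eighth-note beat = 2 sixteenth notes.
Working in sixteenth notes: eighth note = 2; sixteenth = 1; quarter = 4; half note = 8; half note = 8; eighth = 2; dotted eighth note = 3; half tied to whole (half + whole) = 24.
Adding: 2 + 1 + 4 + 8 + 8 + 2 + 3 + 24 = 52.
52 ÷ 2 = 26 beats.

26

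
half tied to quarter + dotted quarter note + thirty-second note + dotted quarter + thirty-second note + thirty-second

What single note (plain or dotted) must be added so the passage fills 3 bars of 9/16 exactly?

dotted sixteenth note

3 bars of 9/16 = 54 thirty-second notes.
In thirty-second notes: half tied to quarter (half + quarter) = 24; dotted quarter note = 12; thirty-second note = 1; dotted quarter = 12; thirty-second note = 1; thirty-second = 1.
Total: 24 + 12 + 1 + 12 + 1 + 1 = 51.
Remaining: 54 − 51 = 3 thirty-second notes, which is a dotted sixteenth note.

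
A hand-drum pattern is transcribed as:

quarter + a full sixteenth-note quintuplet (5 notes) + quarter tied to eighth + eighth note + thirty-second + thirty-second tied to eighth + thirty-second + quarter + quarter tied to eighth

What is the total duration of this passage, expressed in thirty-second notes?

Convert each value to thirty-second notes: quarter = 8; a full sixteenth-note quintuplet (5 notes) (five quintuplet sixteenths span one quarter) = 8; quarter tied to eighth (quarter + eighth) = 12; eighth note = 4; thirty-second = 1; thirty-second tied to eighth (thirty-second + eighth) = 5; thirty-second = 1; quarter = 8; quarter tied to eighth (quarter + eighth) = 12.
Total: 8 + 8 + 12 + 4 + 1 + 5 + 1 + 8 + 12 = 59 thirty-second notes.

59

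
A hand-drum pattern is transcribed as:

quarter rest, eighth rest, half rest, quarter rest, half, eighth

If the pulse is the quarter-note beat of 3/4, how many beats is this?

One quarter-note beat = 2 eighth notes.
In eighth notes: quarter rest = 2; eighth rest = 1; half rest = 4; quarter rest = 2; half = 4; eighth = 1.
Altogether 2 + 1 + 4 + 2 + 4 + 1 = 14.
14 ÷ 2 = 7 beats.

7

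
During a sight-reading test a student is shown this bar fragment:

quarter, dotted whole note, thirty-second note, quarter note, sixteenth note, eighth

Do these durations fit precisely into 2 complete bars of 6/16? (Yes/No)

No

One bar of 6/16 = 12 thirty-second notes, so 2 bars = 24.
Each duration in thirty-second notes: quarter = 8; dotted whole note = 48; thirty-second note = 1; quarter note = 8; sixteenth note = 2; eighth = 4.
Altogether 8 + 48 + 1 + 8 + 2 + 4 = 71.
71 exceeds 24, so the answer is No.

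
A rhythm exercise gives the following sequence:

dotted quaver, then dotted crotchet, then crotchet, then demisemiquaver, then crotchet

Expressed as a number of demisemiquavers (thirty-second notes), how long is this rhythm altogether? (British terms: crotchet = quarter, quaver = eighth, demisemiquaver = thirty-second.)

Working in thirty-second notes: dotted quaver = 6; dotted crotchet = 12; crotchet = 8; demisemiquaver = 1; crotchet = 8.
Adding: 6 + 12 + 8 + 1 + 8 = 35 thirty-second notes.

35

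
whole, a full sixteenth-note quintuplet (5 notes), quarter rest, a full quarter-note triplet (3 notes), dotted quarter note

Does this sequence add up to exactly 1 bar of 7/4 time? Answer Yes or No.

One bar of 7/4 = 14 eighth notes.
Working in eighth notes: whole = 8; a full sixteenth-note quintuplet (5 notes) (five quintuplet sixteenths span one quarter) = 2; quarter rest = 2; a full quarter-note triplet (3 notes) (three triplet quarters span one half) = 4; dotted quarter note = 3.
Altogether 8 + 2 + 2 + 4 + 3 = 19.
19 exceeds 14, so the answer is No.

No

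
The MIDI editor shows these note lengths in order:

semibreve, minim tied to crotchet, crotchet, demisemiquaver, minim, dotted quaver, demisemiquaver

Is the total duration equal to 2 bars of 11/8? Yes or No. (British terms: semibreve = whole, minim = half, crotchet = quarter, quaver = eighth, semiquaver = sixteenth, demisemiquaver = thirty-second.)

Yes

One bar of 11/8 = 44 thirty-second notes, so 2 bars = 88.
Each duration in thirty-second notes: semibreve = 32; minim tied to crotchet (minim + crotchet) = 24; crotchet = 8; demisemiquaver = 1; minim = 16; dotted quaver = 6; demisemiquaver = 1.
Altogether 32 + 24 + 8 + 1 + 16 + 6 + 1 = 88.
88 equals 88, so the answer is Yes.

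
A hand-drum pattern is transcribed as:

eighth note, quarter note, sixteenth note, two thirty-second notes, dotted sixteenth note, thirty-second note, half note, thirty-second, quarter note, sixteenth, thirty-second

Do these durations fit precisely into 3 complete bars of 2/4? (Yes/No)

One bar of 2/4 = 16 thirty-second notes, so 3 bars = 48.
In thirty-second notes: eighth note = 4; quarter note = 8; sixteenth note = 2; thirty-second note = 1; thirty-second note = 1; dotted sixteenth note = 3; thirty-second note = 1; half note = 16; thirty-second = 1; quarter note = 8; sixteenth = 2; thirty-second = 1.
Total: 4 + 8 + 2 + 1 + 1 + 3 + 1 + 16 + 1 + 8 + 2 + 1 = 48.
48 equals 48, so the answer is Yes.

Yes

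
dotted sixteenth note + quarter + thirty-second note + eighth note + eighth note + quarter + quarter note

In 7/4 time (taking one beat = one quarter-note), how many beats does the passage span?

One quarter-note beat = 8 thirty-second notes.
Convert each value to thirty-second notes: dotted sixteenth note = 3; quarter = 8; thirty-second note = 1; eighth note = 4; eighth note = 4; quarter = 8; quarter note = 8.
Altogether 3 + 8 + 1 + 4 + 4 + 8 + 8 = 36.
36 ÷ 8 = 4.5 beats.

4.5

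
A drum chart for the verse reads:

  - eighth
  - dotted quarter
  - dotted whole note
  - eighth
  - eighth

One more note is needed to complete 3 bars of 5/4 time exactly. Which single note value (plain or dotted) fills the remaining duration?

3 bars of 5/4 = 30 eighth notes.
Express everything in eighth notes: eighth = 1; dotted quarter = 3; dotted whole note = 12; eighth = 1; eighth = 1.
Adding: 1 + 3 + 12 + 1 + 1 = 18.
Remaining: 30 − 18 = 12 eighth notes, which is a dotted whole note.

dotted whole note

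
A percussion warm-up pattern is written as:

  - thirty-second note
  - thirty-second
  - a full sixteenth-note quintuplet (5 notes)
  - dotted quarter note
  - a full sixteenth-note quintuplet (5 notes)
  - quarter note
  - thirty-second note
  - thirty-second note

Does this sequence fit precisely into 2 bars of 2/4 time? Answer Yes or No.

One bar of 2/4 = 16 thirty-second notes, so 2 bars = 32.
Convert each value to thirty-second notes: thirty-second note = 1; thirty-second = 1; a full sixteenth-note quintuplet (5 notes) (five quintuplet sixteenths span one quarter) = 8; dotted quarter note = 12; a full sixteenth-note quintuplet (5 notes) (five quintuplet sixteenths span one quarter) = 8; quarter note = 8; thirty-second note = 1; thirty-second note = 1.
Total: 1 + 1 + 8 + 12 + 8 + 8 + 1 + 1 = 40.
40 exceeds 32, so the answer is No.

No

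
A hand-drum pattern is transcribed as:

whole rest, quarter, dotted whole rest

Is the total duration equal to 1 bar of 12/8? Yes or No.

One bar of 12/8 = 6 quarter notes.
Working in quarter notes: whole rest = 4; quarter = 1; dotted whole rest = 6.
Altogether 4 + 1 + 6 = 11.
11 exceeds 6, so the answer is No.

No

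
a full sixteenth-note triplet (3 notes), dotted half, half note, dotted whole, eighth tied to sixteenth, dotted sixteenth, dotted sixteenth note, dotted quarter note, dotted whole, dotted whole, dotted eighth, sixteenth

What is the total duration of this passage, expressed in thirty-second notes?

Each duration in thirty-second notes: a full sixteenth-note triplet (3 notes) (three triplet sixteenths span one eighth) = 4; dotted half = 24; half note = 16; dotted whole = 48; eighth tied to sixteenth (eighth + sixteenth) = 6; dotted sixteenth = 3; dotted sixteenth note = 3; dotted quarter note = 12; dotted whole = 48; dotted whole = 48; dotted eighth = 6; sixteenth = 2.
Altogether 4 + 24 + 16 + 48 + 6 + 3 + 3 + 12 + 48 + 48 + 6 + 2 = 220 thirty-second notes.

220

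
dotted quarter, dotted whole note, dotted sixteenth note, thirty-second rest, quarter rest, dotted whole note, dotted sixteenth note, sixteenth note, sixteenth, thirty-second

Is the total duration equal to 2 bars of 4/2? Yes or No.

Yes

One bar of 4/2 = 64 thirty-second notes, so 2 bars = 128.
Working in thirty-second notes: dotted quarter = 12; dotted whole note = 48; dotted sixteenth note = 3; thirty-second rest = 1; quarter rest = 8; dotted whole note = 48; dotted sixteenth note = 3; sixteenth note = 2; sixteenth = 2; thirty-second = 1.
Altogether 12 + 48 + 3 + 1 + 8 + 48 + 3 + 2 + 2 + 1 = 128.
128 equals 128, so the answer is Yes.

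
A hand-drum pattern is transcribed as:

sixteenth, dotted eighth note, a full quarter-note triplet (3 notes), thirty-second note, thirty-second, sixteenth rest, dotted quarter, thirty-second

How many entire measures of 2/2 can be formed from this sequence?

One bar of 2/2 = 32 thirty-second notes.
Each duration in thirty-second notes: sixteenth = 2; dotted eighth note = 6; a full quarter-note triplet (3 notes) (three triplet quarters span one half) = 16; thirty-second note = 1; thirty-second = 1; sixteenth rest = 2; dotted quarter = 12; thirty-second = 1.
Sum: 2 + 6 + 16 + 1 + 1 + 2 + 12 + 1 = 41.
41 ÷ 32 = 1 complete bar with 9 left over.

1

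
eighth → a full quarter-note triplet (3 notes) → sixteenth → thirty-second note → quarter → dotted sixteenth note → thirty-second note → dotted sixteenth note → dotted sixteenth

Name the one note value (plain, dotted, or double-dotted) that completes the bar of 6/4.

double-dotted eighth note

The bar of 6/4 = 48 thirty-second notes.
In thirty-second notes: eighth = 4; a full quarter-note triplet (3 notes) (three triplet quarters span one half) = 16; sixteenth = 2; thirty-second note = 1; quarter = 8; dotted sixteenth note = 3; thirty-second note = 1; dotted sixteenth note = 3; dotted sixteenth = 3.
Total: 4 + 16 + 2 + 1 + 8 + 3 + 1 + 3 + 3 = 41.
Remaining: 48 − 41 = 7 thirty-second notes, which is a double-dotted eighth note.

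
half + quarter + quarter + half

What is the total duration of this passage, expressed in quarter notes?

Express everything in quarter notes: half = 2; quarter = 1; quarter = 1; half = 2.
Altogether 2 + 1 + 1 + 2 = 6 quarter notes.

6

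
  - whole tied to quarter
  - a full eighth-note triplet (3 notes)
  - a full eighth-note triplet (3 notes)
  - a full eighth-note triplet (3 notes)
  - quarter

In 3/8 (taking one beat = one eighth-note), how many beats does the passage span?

18

One eighth-note beat = 2 sixteenth notes.
Convert each value to sixteenth notes: whole tied to quarter (whole + quarter) = 20; a full eighth-note triplet (3 notes) (three triplet eighths span one quarter) = 4; a full eighth-note triplet (3 notes) (three triplet eighths span one quarter) = 4; a full eighth-note triplet (3 notes) (three triplet eighths span one quarter) = 4; quarter = 4.
Altogether 20 + 4 + 4 + 4 + 4 = 36.
36 ÷ 2 = 18 beats.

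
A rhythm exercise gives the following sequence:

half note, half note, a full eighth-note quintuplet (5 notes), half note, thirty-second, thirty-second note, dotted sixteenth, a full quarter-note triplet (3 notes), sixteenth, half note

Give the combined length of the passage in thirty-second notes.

103

Working in thirty-second notes: half note = 16; half note = 16; a full eighth-note quintuplet (5 notes) (five quintuplet eighths span one half) = 16; half note = 16; thirty-second = 1; thirty-second note = 1; dotted sixteenth = 3; a full quarter-note triplet (3 notes) (three triplet quarters span one half) = 16; sixteenth = 2; half note = 16.
Altogether 16 + 16 + 16 + 16 + 1 + 1 + 3 + 16 + 2 + 16 = 103 thirty-second notes.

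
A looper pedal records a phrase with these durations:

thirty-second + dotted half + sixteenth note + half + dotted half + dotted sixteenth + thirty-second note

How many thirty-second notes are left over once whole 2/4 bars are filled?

One bar of 2/4 = 16 thirty-second notes.
Express everything in thirty-second notes: thirty-second = 1; dotted half = 24; sixteenth note = 2; half = 16; dotted half = 24; dotted sixteenth = 3; thirty-second note = 1.
Total: 1 + 24 + 2 + 16 + 24 + 3 + 1 = 71.
71 ÷ 16 = 4 complete bars with 7 thirty-second notes remaining.

7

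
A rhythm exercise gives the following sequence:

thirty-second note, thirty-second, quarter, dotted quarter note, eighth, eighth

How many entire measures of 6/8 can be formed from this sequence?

One bar of 6/8 = 24 thirty-second notes.
Each duration in thirty-second notes: thirty-second note = 1; thirty-second = 1; quarter = 8; dotted quarter note = 12; eighth = 4; eighth = 4.
Adding: 1 + 1 + 8 + 12 + 4 + 4 = 30.
30 ÷ 24 = 1 complete bar with 6 left over.

1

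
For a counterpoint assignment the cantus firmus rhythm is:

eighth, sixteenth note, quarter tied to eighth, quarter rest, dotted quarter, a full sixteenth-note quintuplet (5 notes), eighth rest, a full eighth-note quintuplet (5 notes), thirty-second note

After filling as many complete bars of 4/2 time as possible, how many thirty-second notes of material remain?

3

One bar of 4/2 = 64 thirty-second notes.
Each duration in thirty-second notes: eighth = 4; sixteenth note = 2; quarter tied to eighth (quarter + eighth) = 12; quarter rest = 8; dotted quarter = 12; a full sixteenth-note quintuplet (5 notes) (five quintuplet sixteenths span one quarter) = 8; eighth rest = 4; a full eighth-note quintuplet (5 notes) (five quintuplet eighths span one half) = 16; thirty-second note = 1.
Adding: 4 + 2 + 12 + 8 + 12 + 8 + 4 + 16 + 1 = 67.
67 ÷ 64 = 1 complete bar with 3 thirty-second notes remaining.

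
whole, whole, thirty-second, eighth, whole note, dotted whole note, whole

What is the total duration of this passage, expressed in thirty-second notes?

Express everything in thirty-second notes: whole = 32; whole = 32; thirty-second = 1; eighth = 4; whole note = 32; dotted whole note = 48; whole = 32.
Altogether 32 + 32 + 1 + 4 + 32 + 48 + 32 = 181 thirty-second notes.

181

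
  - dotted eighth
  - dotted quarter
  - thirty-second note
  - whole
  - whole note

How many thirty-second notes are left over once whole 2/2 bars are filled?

One bar of 2/2 = 32 thirty-second notes.
In thirty-second notes: dotted eighth = 6; dotted quarter = 12; thirty-second note = 1; whole = 32; whole note = 32.
Sum: 6 + 12 + 1 + 32 + 32 = 83.
83 ÷ 32 = 2 complete bars with 19 thirty-second notes remaining.

19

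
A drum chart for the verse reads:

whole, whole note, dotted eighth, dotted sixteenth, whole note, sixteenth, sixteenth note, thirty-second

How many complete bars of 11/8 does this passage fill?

2

One bar of 11/8 = 44 thirty-second notes.
Each duration in thirty-second notes: whole = 32; whole note = 32; dotted eighth = 6; dotted sixteenth = 3; whole note = 32; sixteenth = 2; sixteenth note = 2; thirty-second = 1.
Altogether 32 + 32 + 6 + 3 + 32 + 2 + 2 + 1 = 110.
110 ÷ 44 = 2 complete bars with 22 left over.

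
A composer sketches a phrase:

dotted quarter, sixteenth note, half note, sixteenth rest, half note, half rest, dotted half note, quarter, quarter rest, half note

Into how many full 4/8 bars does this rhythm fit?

7

One bar of 4/8 = 8 sixteenth notes.
Working in sixteenth notes: dotted quarter = 6; sixteenth note = 1; half note = 8; sixteenth rest = 1; half note = 8; half rest = 8; dotted half note = 12; quarter = 4; quarter rest = 4; half note = 8.
Sum: 6 + 1 + 8 + 1 + 8 + 8 + 12 + 4 + 4 + 8 = 60.
60 ÷ 8 = 7 complete bars with 4 left over.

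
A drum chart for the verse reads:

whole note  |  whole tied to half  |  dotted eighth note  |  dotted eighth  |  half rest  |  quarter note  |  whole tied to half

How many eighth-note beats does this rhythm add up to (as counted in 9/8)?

One eighth-note beat = 2 sixteenth notes.
Each duration in sixteenth notes: whole note = 16; whole tied to half (whole + half) = 24; dotted eighth note = 3; dotted eighth = 3; half rest = 8; quarter note = 4; whole tied to half (whole + half) = 24.
Altogether 16 + 24 + 3 + 3 + 8 + 4 + 24 = 82.
82 ÷ 2 = 41 beats.

41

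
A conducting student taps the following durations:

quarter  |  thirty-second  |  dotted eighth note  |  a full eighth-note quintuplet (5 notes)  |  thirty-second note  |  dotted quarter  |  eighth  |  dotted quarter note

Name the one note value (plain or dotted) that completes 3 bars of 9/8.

dotted whole note

3 bars of 9/8 = 108 thirty-second notes.
Convert each value to thirty-second notes: quarter = 8; thirty-second = 1; dotted eighth note = 6; a full eighth-note quintuplet (5 notes) (five quintuplet eighths span one half) = 16; thirty-second note = 1; dotted quarter = 12; eighth = 4; dotted quarter note = 12.
Adding: 8 + 1 + 6 + 16 + 1 + 12 + 4 + 12 = 60.
Remaining: 108 − 60 = 48 thirty-second notes, which is a dotted whole note.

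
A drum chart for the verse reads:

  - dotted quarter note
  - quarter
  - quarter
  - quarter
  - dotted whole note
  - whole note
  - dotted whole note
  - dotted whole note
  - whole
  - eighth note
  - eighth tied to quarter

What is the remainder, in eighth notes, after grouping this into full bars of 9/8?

One bar of 9/8 = 9 eighth notes.
In eighth notes: dotted quarter note = 3; quarter = 2; quarter = 2; quarter = 2; dotted whole note = 12; whole note = 8; dotted whole note = 12; dotted whole note = 12; whole = 8; eighth note = 1; eighth tied to quarter (eighth + quarter) = 3.
Altogether 3 + 2 + 2 + 2 + 12 + 8 + 12 + 12 + 8 + 1 + 3 = 65.
65 ÷ 9 = 7 complete bars with 2 eighth notes remaining.

2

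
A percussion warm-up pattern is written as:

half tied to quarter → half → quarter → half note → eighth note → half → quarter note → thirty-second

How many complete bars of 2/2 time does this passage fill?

One bar of 2/2 = 32 thirty-second notes.
Convert each value to thirty-second notes: half tied to quarter (half + quarter) = 24; half = 16; quarter = 8; half note = 16; eighth note = 4; half = 16; quarter note = 8; thirty-second = 1.
Total: 24 + 16 + 8 + 16 + 4 + 16 + 8 + 1 = 93.
93 ÷ 32 = 2 complete bars with 29 left over.

2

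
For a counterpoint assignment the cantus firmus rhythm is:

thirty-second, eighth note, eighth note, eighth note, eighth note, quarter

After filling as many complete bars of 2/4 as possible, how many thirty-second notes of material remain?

9

One bar of 2/4 = 16 thirty-second notes.
Convert each value to thirty-second notes: thirty-second = 1; eighth note = 4; eighth note = 4; eighth note = 4; eighth note = 4; quarter = 8.
Adding: 1 + 4 + 4 + 4 + 4 + 8 = 25.
25 ÷ 16 = 1 complete bar with 9 thirty-second notes remaining.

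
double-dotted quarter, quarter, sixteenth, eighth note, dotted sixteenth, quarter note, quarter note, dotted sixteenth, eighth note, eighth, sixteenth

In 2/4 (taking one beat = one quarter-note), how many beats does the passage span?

One quarter-note beat = 8 thirty-second notes.
In thirty-second notes: double-dotted quarter = 14; quarter = 8; sixteenth = 2; eighth note = 4; dotted sixteenth = 3; quarter note = 8; quarter note = 8; dotted sixteenth = 3; eighth note = 4; eighth = 4; sixteenth = 2.
Adding: 14 + 8 + 2 + 4 + 3 + 8 + 8 + 3 + 4 + 4 + 2 = 60.
60 ÷ 8 = 7.5 beats.

7.5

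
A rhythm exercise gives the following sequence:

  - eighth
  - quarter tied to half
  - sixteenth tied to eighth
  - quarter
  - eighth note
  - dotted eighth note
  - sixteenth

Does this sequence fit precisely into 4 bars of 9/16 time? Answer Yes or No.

No

One bar of 9/16 = 9 sixteenth notes, so 4 bars = 36.
Each duration in sixteenth notes: eighth = 2; quarter tied to half (quarter + half) = 12; sixteenth tied to eighth (sixteenth + eighth) = 3; quarter = 4; eighth note = 2; dotted eighth note = 3; sixteenth = 1.
Sum: 2 + 12 + 3 + 4 + 2 + 3 + 1 = 27.
27 falls short of 36, so the answer is No.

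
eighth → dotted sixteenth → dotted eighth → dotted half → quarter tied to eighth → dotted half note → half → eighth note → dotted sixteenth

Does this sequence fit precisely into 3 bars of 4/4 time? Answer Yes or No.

Yes

One bar of 4/4 = 32 thirty-second notes, so 3 bars = 96.
Convert each value to thirty-second notes: eighth = 4; dotted sixteenth = 3; dotted eighth = 6; dotted half = 24; quarter tied to eighth (quarter + eighth) = 12; dotted half note = 24; half = 16; eighth note = 4; dotted sixteenth = 3.
Sum: 4 + 3 + 6 + 24 + 12 + 24 + 16 + 4 + 3 = 96.
96 equals 96, so the answer is Yes.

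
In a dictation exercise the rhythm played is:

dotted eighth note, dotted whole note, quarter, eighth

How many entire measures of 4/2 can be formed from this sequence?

One bar of 4/2 = 32 sixteenth notes.
Each duration in sixteenth notes: dotted eighth note = 3; dotted whole note = 24; quarter = 4; eighth = 2.
Adding: 3 + 24 + 4 + 2 = 33.
33 ÷ 32 = 1 complete bar with 1 left over.

1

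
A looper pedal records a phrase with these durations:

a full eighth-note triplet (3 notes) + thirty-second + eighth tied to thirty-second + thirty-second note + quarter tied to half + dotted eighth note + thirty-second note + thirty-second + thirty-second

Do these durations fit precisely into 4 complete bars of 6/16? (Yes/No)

Yes

One bar of 6/16 = 12 thirty-second notes, so 4 bars = 48.
Working in thirty-second notes: a full eighth-note triplet (3 notes) (three triplet eighths span one quarter) = 8; thirty-second = 1; eighth tied to thirty-second (eighth + thirty-second) = 5; thirty-second note = 1; quarter tied to half (quarter + half) = 24; dotted eighth note = 6; thirty-second note = 1; thirty-second = 1; thirty-second = 1.
Adding: 8 + 1 + 5 + 1 + 24 + 6 + 1 + 1 + 1 = 48.
48 equals 48, so the answer is Yes.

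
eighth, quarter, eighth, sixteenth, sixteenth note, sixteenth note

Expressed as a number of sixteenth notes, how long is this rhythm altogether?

11

Convert each value to sixteenth notes: eighth = 2; quarter = 4; eighth = 2; sixteenth = 1; sixteenth note = 1; sixteenth note = 1.
Total: 2 + 4 + 2 + 1 + 1 + 1 = 11 sixteenth notes.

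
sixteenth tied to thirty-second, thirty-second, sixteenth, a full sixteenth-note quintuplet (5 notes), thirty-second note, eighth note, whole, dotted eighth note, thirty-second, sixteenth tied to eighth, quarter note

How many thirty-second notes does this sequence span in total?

72

Convert each value to thirty-second notes: sixteenth tied to thirty-second (sixteenth + thirty-second) = 3; thirty-second = 1; sixteenth = 2; a full sixteenth-note quintuplet (5 notes) (five quintuplet sixteenths span one quarter) = 8; thirty-second note = 1; eighth note = 4; whole = 32; dotted eighth note = 6; thirty-second = 1; sixteenth tied to eighth (sixteenth + eighth) = 6; quarter note = 8.
Adding: 3 + 1 + 2 + 8 + 1 + 4 + 32 + 6 + 1 + 6 + 8 = 72 thirty-second notes.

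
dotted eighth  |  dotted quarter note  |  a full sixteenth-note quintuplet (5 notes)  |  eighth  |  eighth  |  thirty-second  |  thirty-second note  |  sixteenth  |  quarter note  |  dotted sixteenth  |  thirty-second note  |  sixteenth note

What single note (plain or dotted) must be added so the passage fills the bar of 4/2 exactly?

dotted quarter note

The bar of 4/2 = 64 thirty-second notes.
Working in thirty-second notes: dotted eighth = 6; dotted quarter note = 12; a full sixteenth-note quintuplet (5 notes) (five quintuplet sixteenths span one quarter) = 8; eighth = 4; eighth = 4; thirty-second = 1; thirty-second note = 1; sixteenth = 2; quarter note = 8; dotted sixteenth = 3; thirty-second note = 1; sixteenth note = 2.
Sum: 6 + 12 + 8 + 4 + 4 + 1 + 1 + 2 + 8 + 3 + 1 + 2 = 52.
Remaining: 64 − 52 = 12 thirty-second notes, which is a dotted quarter note.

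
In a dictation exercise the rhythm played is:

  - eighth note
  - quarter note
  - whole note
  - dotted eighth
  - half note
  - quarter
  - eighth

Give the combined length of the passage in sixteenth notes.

Express everything in sixteenth notes: eighth note = 2; quarter note = 4; whole note = 16; dotted eighth = 3; half note = 8; quarter = 4; eighth = 2.
Sum: 2 + 4 + 16 + 3 + 8 + 4 + 2 = 39 sixteenth notes.

39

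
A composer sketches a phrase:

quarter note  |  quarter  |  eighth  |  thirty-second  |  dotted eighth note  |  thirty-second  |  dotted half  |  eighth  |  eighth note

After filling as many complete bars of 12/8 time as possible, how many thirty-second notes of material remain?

12

One bar of 12/8 = 48 thirty-second notes.
Express everything in thirty-second notes: quarter note = 8; quarter = 8; eighth = 4; thirty-second = 1; dotted eighth note = 6; thirty-second = 1; dotted half = 24; eighth = 4; eighth note = 4.
Altogether 8 + 8 + 4 + 1 + 6 + 1 + 24 + 4 + 4 = 60.
60 ÷ 48 = 1 complete bar with 12 thirty-second notes remaining.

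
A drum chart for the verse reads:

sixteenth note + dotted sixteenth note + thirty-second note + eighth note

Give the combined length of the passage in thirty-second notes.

In thirty-second notes: sixteenth note = 2; dotted sixteenth note = 3; thirty-second note = 1; eighth note = 4.
Altogether 2 + 3 + 1 + 4 = 10 thirty-second notes.

10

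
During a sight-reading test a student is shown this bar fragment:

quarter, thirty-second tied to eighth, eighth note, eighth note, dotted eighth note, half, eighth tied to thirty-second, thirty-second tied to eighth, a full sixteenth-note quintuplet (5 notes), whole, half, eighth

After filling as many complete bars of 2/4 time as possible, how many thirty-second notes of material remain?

One bar of 2/4 = 16 thirty-second notes.
Working in thirty-second notes: quarter = 8; thirty-second tied to eighth (thirty-second + eighth) = 5; eighth note = 4; eighth note = 4; dotted eighth note = 6; half = 16; eighth tied to thirty-second (eighth + thirty-second) = 5; thirty-second tied to eighth (thirty-second + eighth) = 5; a full sixteenth-note quintuplet (5 notes) (five quintuplet sixteenths span one quarter) = 8; whole = 32; half = 16; eighth = 4.
Sum: 8 + 5 + 4 + 4 + 6 + 16 + 5 + 5 + 8 + 32 + 16 + 4 = 113.
113 ÷ 16 = 7 complete bars with 1 thirty-second note remaining.

1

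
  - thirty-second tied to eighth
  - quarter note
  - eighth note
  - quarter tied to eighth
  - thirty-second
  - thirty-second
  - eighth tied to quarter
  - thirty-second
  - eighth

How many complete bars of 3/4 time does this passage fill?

One bar of 3/4 = 24 thirty-second notes.
Working in thirty-second notes: thirty-second tied to eighth (thirty-second + eighth) = 5; quarter note = 8; eighth note = 4; quarter tied to eighth (quarter + eighth) = 12; thirty-second = 1; thirty-second = 1; eighth tied to quarter (eighth + quarter) = 12; thirty-second = 1; eighth = 4.
Sum: 5 + 8 + 4 + 12 + 1 + 1 + 12 + 1 + 4 = 48.
48 ÷ 24 = 2 complete bars with 0 left over.

2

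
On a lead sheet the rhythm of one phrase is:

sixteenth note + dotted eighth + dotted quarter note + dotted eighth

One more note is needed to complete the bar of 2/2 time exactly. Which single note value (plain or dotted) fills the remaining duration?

The bar of 2/2 = 16 sixteenth notes.
Each duration in sixteenth notes: sixteenth note = 1; dotted eighth = 3; dotted quarter note = 6; dotted eighth = 3.
Total: 1 + 3 + 6 + 3 = 13.
Remaining: 16 − 13 = 3 sixteenth notes, which is a dotted eighth note.

dotted eighth note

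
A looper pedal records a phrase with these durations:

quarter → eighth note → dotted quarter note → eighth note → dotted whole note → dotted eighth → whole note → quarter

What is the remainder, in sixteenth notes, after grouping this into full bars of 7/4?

5

One bar of 7/4 = 28 sixteenth notes.
Each duration in sixteenth notes: quarter = 4; eighth note = 2; dotted quarter note = 6; eighth note = 2; dotted whole note = 24; dotted eighth = 3; whole note = 16; quarter = 4.
Adding: 4 + 2 + 6 + 2 + 24 + 3 + 16 + 4 = 61.
61 ÷ 28 = 2 complete bars with 5 sixteenth notes remaining.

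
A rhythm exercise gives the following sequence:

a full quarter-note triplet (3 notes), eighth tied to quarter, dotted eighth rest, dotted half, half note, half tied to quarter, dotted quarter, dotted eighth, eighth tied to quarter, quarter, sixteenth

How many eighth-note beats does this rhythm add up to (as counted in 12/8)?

One eighth-note beat = 2 sixteenth notes.
Express everything in sixteenth notes: a full quarter-note triplet (3 notes) (three triplet quarters span one half) = 8; eighth tied to quarter (eighth + quarter) = 6; dotted eighth rest = 3; dotted half = 12; half note = 8; half tied to quarter (half + quarter) = 12; dotted quarter = 6; dotted eighth = 3; eighth tied to quarter (eighth + quarter) = 6; quarter = 4; sixteenth = 1.
Altogether 8 + 6 + 3 + 12 + 8 + 12 + 6 + 3 + 6 + 4 + 1 = 69.
69 ÷ 2 = 34.5 beats.

34.5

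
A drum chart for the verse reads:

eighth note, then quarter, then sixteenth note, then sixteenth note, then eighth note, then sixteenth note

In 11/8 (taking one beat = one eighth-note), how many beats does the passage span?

One eighth-note beat = 2 sixteenth notes.
In sixteenth notes: eighth note = 2; quarter = 4; sixteenth note = 1; sixteenth note = 1; eighth note = 2; sixteenth note = 1.
Total: 2 + 4 + 1 + 1 + 2 + 1 = 11.
11 ÷ 2 = 5.5 beats.

5.5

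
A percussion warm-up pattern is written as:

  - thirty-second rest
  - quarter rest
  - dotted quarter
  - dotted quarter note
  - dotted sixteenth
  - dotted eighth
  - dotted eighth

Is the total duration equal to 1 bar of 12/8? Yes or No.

One bar of 12/8 = 48 thirty-second notes.
Working in thirty-second notes: thirty-second rest = 1; quarter rest = 8; dotted quarter = 12; dotted quarter note = 12; dotted sixteenth = 3; dotted eighth = 6; dotted eighth = 6.
Altogether 1 + 8 + 12 + 12 + 3 + 6 + 6 = 48.
48 equals 48, so the answer is Yes.

Yes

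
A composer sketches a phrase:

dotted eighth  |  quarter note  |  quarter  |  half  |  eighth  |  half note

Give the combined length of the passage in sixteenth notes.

29

Convert each value to sixteenth notes: dotted eighth = 3; quarter note = 4; quarter = 4; half = 8; eighth = 2; half note = 8.
Altogether 3 + 4 + 4 + 8 + 2 + 8 = 29 sixteenth notes.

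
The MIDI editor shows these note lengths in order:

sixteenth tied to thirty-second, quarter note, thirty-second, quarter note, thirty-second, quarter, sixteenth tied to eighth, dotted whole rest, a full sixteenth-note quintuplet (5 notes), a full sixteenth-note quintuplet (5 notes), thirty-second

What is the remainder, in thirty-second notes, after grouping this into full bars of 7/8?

16

One bar of 7/8 = 28 thirty-second notes.
Working in thirty-second notes: sixteenth tied to thirty-second (sixteenth + thirty-second) = 3; quarter note = 8; thirty-second = 1; quarter note = 8; thirty-second = 1; quarter = 8; sixteenth tied to eighth (sixteenth + eighth) = 6; dotted whole rest = 48; a full sixteenth-note quintuplet (5 notes) (five quintuplet sixteenths span one quarter) = 8; a full sixteenth-note quintuplet (5 notes) (five quintuplet sixteenths span one quarter) = 8; thirty-second = 1.
Sum: 3 + 8 + 1 + 8 + 1 + 8 + 6 + 48 + 8 + 8 + 1 = 100.
100 ÷ 28 = 3 complete bars with 16 thirty-second notes remaining.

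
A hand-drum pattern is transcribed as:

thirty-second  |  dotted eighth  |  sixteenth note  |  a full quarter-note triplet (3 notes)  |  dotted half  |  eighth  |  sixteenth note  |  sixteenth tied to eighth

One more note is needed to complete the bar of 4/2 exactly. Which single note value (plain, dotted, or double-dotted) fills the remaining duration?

The bar of 4/2 = 64 thirty-second notes.
Convert each value to thirty-second notes: thirty-second = 1; dotted eighth = 6; sixteenth note = 2; a full quarter-note triplet (3 notes) (three triplet quarters span one half) = 16; dotted half = 24; eighth = 4; sixteenth note = 2; sixteenth tied to eighth (sixteenth + eighth) = 6.
Total: 1 + 6 + 2 + 16 + 24 + 4 + 2 + 6 = 61.
Remaining: 64 − 61 = 3 thirty-second notes, which is a dotted sixteenth note.

dotted sixteenth note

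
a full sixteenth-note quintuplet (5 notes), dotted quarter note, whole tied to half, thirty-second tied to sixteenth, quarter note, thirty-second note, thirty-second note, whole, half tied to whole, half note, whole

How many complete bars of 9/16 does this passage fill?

11

One bar of 9/16 = 18 thirty-second notes.
Convert each value to thirty-second notes: a full sixteenth-note quintuplet (5 notes) (five quintuplet sixteenths span one quarter) = 8; dotted quarter note = 12; whole tied to half (whole + half) = 48; thirty-second tied to sixteenth (thirty-second + sixteenth) = 3; quarter note = 8; thirty-second note = 1; thirty-second note = 1; whole = 32; half tied to whole (half + whole) = 48; half note = 16; whole = 32.
Adding: 8 + 12 + 48 + 3 + 8 + 1 + 1 + 32 + 48 + 16 + 32 = 209.
209 ÷ 18 = 11 complete bars with 11 left over.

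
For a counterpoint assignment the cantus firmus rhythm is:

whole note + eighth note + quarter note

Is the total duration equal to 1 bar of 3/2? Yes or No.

One bar of 3/2 = 12 eighth notes.
Working in eighth notes: whole note = 8; eighth note = 1; quarter note = 2.
Altogether 8 + 1 + 2 = 11.
11 falls short of 12, so the answer is No.

No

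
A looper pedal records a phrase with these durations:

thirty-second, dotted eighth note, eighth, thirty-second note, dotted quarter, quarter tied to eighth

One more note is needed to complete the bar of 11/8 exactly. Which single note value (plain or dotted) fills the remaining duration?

The bar of 11/8 = 44 thirty-second notes.
Express everything in thirty-second notes: thirty-second = 1; dotted eighth note = 6; eighth = 4; thirty-second note = 1; dotted quarter = 12; quarter tied to eighth (quarter + eighth) = 12.
Altogether 1 + 6 + 4 + 1 + 12 + 12 = 36.
Remaining: 44 − 36 = 8 thirty-second notes, which is a quarter note.

quarter note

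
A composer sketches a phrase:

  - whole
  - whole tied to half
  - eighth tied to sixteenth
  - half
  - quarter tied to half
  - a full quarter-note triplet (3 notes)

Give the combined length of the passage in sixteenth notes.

71

Convert each value to sixteenth notes: whole = 16; whole tied to half (whole + half) = 24; eighth tied to sixteenth (eighth + sixteenth) = 3; half = 8; quarter tied to half (quarter + half) = 12; a full quarter-note triplet (3 notes) (three triplet quarters span one half) = 8.
Sum: 16 + 24 + 3 + 8 + 12 + 8 = 71 sixteenth notes.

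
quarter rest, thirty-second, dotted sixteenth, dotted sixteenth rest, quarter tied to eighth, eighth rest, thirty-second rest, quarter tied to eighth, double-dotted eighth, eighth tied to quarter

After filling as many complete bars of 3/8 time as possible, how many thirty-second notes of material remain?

3

One bar of 3/8 = 12 thirty-second notes.
Express everything in thirty-second notes: quarter rest = 8; thirty-second = 1; dotted sixteenth = 3; dotted sixteenth rest = 3; quarter tied to eighth (quarter + eighth) = 12; eighth rest = 4; thirty-second rest = 1; quarter tied to eighth (quarter + eighth) = 12; double-dotted eighth = 7; eighth tied to quarter (eighth + quarter) = 12.
Adding: 8 + 1 + 3 + 3 + 12 + 4 + 1 + 12 + 7 + 12 = 63.
63 ÷ 12 = 5 complete bars with 3 thirty-second notes remaining.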